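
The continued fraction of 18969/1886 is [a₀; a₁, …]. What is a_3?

3

18969 = 10·1886 + 109   →  a_0 = 10
1886 = 17·109 + 33   →  a_1 = 17
109 = 3·33 + 10   →  a_2 = 3
33 = 3·10 + 3   →  a_3 = 3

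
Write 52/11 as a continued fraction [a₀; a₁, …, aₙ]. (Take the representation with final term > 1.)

52 = 4*11 + 8
11 = 1*8 + 3
8 = 2*3 + 2
3 = 1*2 + 1
2 = 2*1 + 0  (stop)
So 52/11 = [4; 1, 2, 1, 2].

[4; 1, 2, 1, 2]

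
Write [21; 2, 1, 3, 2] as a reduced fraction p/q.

534/25

Fold from the inside: start with 2/1.
  3 + 1/2 = 7/2
  1 + 2/7 = 9/7
  2 + 7/9 = 25/9
  21 + 9/25 = 534/25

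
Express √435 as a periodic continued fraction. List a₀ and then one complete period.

a₀ = ⌊√435⌋ = 20.
With m₀=0, d₀=1 and mₖ₊₁ = dₖaₖ − mₖ, dₖ₊₁ = (n − mₖ₊₁²)/dₖ, aₖ₊₁ = ⌊(a₀+mₖ₊₁)/dₖ₊₁⌋:
  k=1: m=20, d=35, a=1
  k=2: m=15, d=6, a=5
  k=3: m=15, d=35, a=1
  k=4: m=20, d=1, a=40
d=1 and a=2a₀=40 at k=4, so the next step gives (m, d) = (20, 35) again — its k=1 value — and the period has length 4.

[20; 1, 5, 1, 40]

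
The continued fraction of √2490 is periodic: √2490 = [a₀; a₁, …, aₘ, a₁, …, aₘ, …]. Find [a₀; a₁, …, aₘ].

[49; 1, 8, 1, 98]

a₀ = ⌊√2490⌋ = 49.
With m₀=0, d₀=1 and mₖ₊₁ = dₖaₖ − mₖ, dₖ₊₁ = (n − mₖ₊₁²)/dₖ, aₖ₊₁ = ⌊(a₀+mₖ₊₁)/dₖ₊₁⌋:
  k=1: m=49, d=89, a=1
  k=2: m=40, d=10, a=8
  k=3: m=40, d=89, a=1
  k=4: m=49, d=1, a=98
d=1 and a=2a₀=98 at k=4, so the next step gives (m, d) = (49, 89) again — its k=1 value — and the period has length 4.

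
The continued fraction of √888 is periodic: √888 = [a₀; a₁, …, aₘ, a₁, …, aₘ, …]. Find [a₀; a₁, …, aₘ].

a₀ = ⌊√888⌋ = 29.
With m₀=0, d₀=1 and mₖ₊₁ = dₖaₖ − mₖ, dₖ₊₁ = (n − mₖ₊₁²)/dₖ, aₖ₊₁ = ⌊(a₀+mₖ₊₁)/dₖ₊₁⌋:
  k=1: m=29, d=47, a=1
  k=2: m=18, d=12, a=3
  k=3: m=18, d=47, a=1
  k=4: m=29, d=1, a=58
d=1 and a=2a₀=58 at k=4, so the next step gives (m, d) = (29, 47) again — its k=1 value — and the period has length 4.

[29; 1, 3, 1, 58]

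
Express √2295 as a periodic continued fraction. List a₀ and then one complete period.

a₀ = ⌊√2295⌋ = 47.
With m₀=0, d₀=1 and mₖ₊₁ = dₖaₖ − mₖ, dₖ₊₁ = (n − mₖ₊₁²)/dₖ, aₖ₊₁ = ⌊(a₀+mₖ₊₁)/dₖ₊₁⌋:
  k=1: m=47, d=86, a=1
  k=2: m=39, d=9, a=9
  k=3: m=42, d=59, a=1
  k=4: m=17, d=34, a=1
  k=5: m=17, d=59, a=1
  k=6: m=42, d=9, a=9
  k=7: m=39, d=86, a=1
  k=8: m=47, d=1, a=94
d=1 and a=2a₀=94 at k=8, so the next step gives (m, d) = (47, 86) again — its k=1 value — and the period has length 8.

[47; 1, 9, 1, 1, 1, 9, 1, 94]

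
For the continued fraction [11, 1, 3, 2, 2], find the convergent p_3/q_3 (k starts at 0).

106/9

Using pₖ = aₖpₖ₋₁ + pₖ₋₂, qₖ = aₖqₖ₋₁ + qₖ₋₂ (with p₋₁=1, p₋₂=0, q₋₁=0, q₋₂=1):
  k=0: a=11, p=11, q=1
  k=1: a=1, p=12, q=1
  k=2: a=3, p=47, q=4
  k=3: a=2, p=106, q=9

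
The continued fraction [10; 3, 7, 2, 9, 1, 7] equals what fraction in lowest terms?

Using pₖ = aₖpₖ₋₁ + pₖ₋₂ and qₖ = aₖqₖ₋₁ + qₖ₋₂:
  k=0: a=10, p=10, q=1
  k=1: a=3, p=31, q=3
  k=2: a=7, p=227, q=22
  k=3: a=2, p=485, q=47
  k=4: a=9, p=4592, q=445
  k=5: a=1, p=5077, q=492
  k=6: a=7, p=40131, q=3889

40131/3889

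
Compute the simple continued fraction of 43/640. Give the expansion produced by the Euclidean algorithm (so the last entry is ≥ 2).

[0; 14, 1, 7, 1, 1, 2]

43 = 0·640 + 43
640 = 14·43 + 38
43 = 1·38 + 5
38 = 7·5 + 3
5 = 1·3 + 2
3 = 1·2 + 1
2 = 2·1 + 0  (stop)
So 43/640 = [0; 14, 1, 7, 1, 1, 2].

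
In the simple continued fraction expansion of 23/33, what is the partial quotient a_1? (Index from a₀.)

23 = 0·33 + 23   →  a_0 = 0
33 = 1·23 + 10   →  a_1 = 1

1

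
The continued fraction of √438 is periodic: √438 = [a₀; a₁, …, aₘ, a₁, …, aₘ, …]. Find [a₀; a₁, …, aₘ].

a₀ = ⌊√438⌋ = 20.
With m₀=0, d₀=1 and mₖ₊₁ = dₖaₖ − mₖ, dₖ₊₁ = (n − mₖ₊₁²)/dₖ, aₖ₊₁ = ⌊(a₀+mₖ₊₁)/dₖ₊₁⌋:
  k=1: m=20, d=38, a=1
  k=2: m=18, d=3, a=12
  k=3: m=18, d=38, a=1
  k=4: m=20, d=1, a=40
d=1 and a=2a₀=40 at k=4, so the next step gives (m, d) = (20, 38) again — its k=1 value — and the period has length 4.

[20; 1, 12, 1, 40]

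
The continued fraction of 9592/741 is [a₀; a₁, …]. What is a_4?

9592 = 12·741 + 700   →  a_0 = 12
741 = 1·700 + 41   →  a_1 = 1
700 = 17·41 + 3   →  a_2 = 17
41 = 13·3 + 2   →  a_3 = 13
3 = 1·2 + 1   →  a_4 = 1

1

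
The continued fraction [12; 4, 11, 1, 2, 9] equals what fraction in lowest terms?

Using pₖ = aₖpₖ₋₁ + pₖ₋₂ and qₖ = aₖqₖ₋₁ + qₖ₋₂:
  k=0: a=12, p=12, q=1
  k=1: a=4, p=49, q=4
  k=2: a=11, p=551, q=45
  k=3: a=1, p=600, q=49
  k=4: a=2, p=1751, q=143
  k=5: a=9, p=16359, q=1336

16359/1336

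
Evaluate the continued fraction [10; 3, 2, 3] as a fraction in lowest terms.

247/24

Using pₖ = aₖpₖ₋₁ + pₖ₋₂ and qₖ = aₖqₖ₋₁ + qₖ₋₂:
  k=0: a=10, p=10, q=1
  k=1: a=3, p=31, q=3
  k=2: a=2, p=72, q=7
  k=3: a=3, p=247, q=24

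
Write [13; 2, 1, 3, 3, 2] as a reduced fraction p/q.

Fold from the inside: start with 2/1.
  3 + 1/2 = 7/2
  3 + 2/7 = 23/7
  1 + 7/23 = 30/23
  2 + 23/30 = 83/30
  13 + 30/83 = 1109/83

1109/83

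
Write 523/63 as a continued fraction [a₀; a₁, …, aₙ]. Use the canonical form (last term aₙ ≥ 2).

523 = 8*63 + 19
63 = 3*19 + 6
19 = 3*6 + 1
6 = 6*1 + 0  (stop)
So 523/63 = [8; 3, 3, 6].

[8; 3, 3, 6]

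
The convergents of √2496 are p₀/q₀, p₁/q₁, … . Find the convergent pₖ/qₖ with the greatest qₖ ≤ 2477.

123601/2474

√2496 = [49; 1, 23, 1, 98, …] (period length 4).
Convergents:
  p_0/q_0 = 49/1
  p_1/q_1 = 50/1
  p_2/q_2 = 1199/24
  p_3/q_3 = 1249/25
  p_4/q_4 = 123601/2474
  p_5/q_5 = 124850/2499
q_4 = 2474 ≤ 2477 < 2499 = q_5, so the answer is 123601/2474.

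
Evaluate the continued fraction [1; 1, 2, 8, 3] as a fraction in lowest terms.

131/78

Fold from the inside: start with 3/1.
  8 + 1/3 = 25/3
  2 + 3/25 = 53/25
  1 + 25/53 = 78/53
  1 + 53/78 = 131/78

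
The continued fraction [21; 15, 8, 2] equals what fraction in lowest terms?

Fold from the inside: start with 2/1.
  8 + 1/2 = 17/2
  15 + 2/17 = 257/17
  21 + 17/257 = 5414/257

5414/257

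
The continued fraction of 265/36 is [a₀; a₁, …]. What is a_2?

1

265 = 7·36 + 13   →  a_0 = 7
36 = 2·13 + 10   →  a_1 = 2
13 = 1·10 + 3   →  a_2 = 1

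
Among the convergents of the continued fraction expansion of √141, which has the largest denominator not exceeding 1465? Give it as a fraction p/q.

√141 = [11; 1, 6, 1, 22, …] (period length 4).
Convergents:
  p_0/q_0 = 11/1
  p_1/q_1 = 12/1
  p_2/q_2 = 83/7
  p_3/q_3 = 95/8
  p_4/q_4 = 2173/183
  p_5/q_5 = 2268/191
  p_6/q_6 = 15781/1329
  p_7/q_7 = 18049/1520
q_6 = 1329 ≤ 1465 < 1520 = q_7, so the answer is 15781/1329.

15781/1329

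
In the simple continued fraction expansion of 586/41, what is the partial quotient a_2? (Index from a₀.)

2

586 = 14·41 + 12   →  a_0 = 14
41 = 3·12 + 5   →  a_1 = 3
12 = 2·5 + 2   →  a_2 = 2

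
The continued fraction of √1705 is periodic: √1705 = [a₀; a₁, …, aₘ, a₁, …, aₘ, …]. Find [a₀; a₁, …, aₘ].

[41; 3, 2, 3, 82]

a₀ = ⌊√1705⌋ = 41.
With m₀=0, d₀=1 and mₖ₊₁ = dₖaₖ − mₖ, dₖ₊₁ = (n − mₖ₊₁²)/dₖ, aₖ₊₁ = ⌊(a₀+mₖ₊₁)/dₖ₊₁⌋:
  k=1: m=41, d=24, a=3
  k=2: m=31, d=31, a=2
  k=3: m=31, d=24, a=3
  k=4: m=41, d=1, a=82
d=1 and a=2a₀=82 at k=4, so the next step gives (m, d) = (41, 24) again — its k=1 value — and the period has length 4.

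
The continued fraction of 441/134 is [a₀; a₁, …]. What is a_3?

441 = 3·134 + 39   →  a_0 = 3
134 = 3·39 + 17   →  a_1 = 3
39 = 2·17 + 5   →  a_2 = 2
17 = 3·5 + 2   →  a_3 = 3

3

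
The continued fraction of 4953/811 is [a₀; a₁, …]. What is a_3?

9

4953 = 6·811 + 87   →  a_0 = 6
811 = 9·87 + 28   →  a_1 = 9
87 = 3·28 + 3   →  a_2 = 3
28 = 9·3 + 1   →  a_3 = 9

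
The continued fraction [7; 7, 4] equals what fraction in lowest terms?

207/29

Using pₖ = aₖpₖ₋₁ + pₖ₋₂ and qₖ = aₖqₖ₋₁ + qₖ₋₂:
  k=0: a=7, p=7, q=1
  k=1: a=7, p=50, q=7
  k=2: a=4, p=207, q=29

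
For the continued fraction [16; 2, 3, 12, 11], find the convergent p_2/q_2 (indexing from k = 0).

Using pₖ = aₖpₖ₋₁ + pₖ₋₂, qₖ = aₖqₖ₋₁ + qₖ₋₂ (with p₋₁=1, p₋₂=0, q₋₁=0, q₋₂=1):
  k=0: a=16, p=16, q=1
  k=1: a=2, p=33, q=2
  k=2: a=3, p=115, q=7

115/7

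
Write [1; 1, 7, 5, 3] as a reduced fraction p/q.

Fold from the inside: start with 3/1.
  5 + 1/3 = 16/3
  7 + 3/16 = 115/16
  1 + 16/115 = 131/115
  1 + 115/131 = 246/131

246/131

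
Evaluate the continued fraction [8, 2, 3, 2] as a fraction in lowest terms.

135/16

Fold from the inside: start with 2/1.
  3 + 1/2 = 7/2
  2 + 2/7 = 16/7
  8 + 7/16 = 135/16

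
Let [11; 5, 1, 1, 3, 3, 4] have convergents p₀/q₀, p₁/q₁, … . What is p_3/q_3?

123/11

Using pₖ = aₖpₖ₋₁ + pₖ₋₂, qₖ = aₖqₖ₋₁ + qₖ₋₂ (with p₋₁=1, p₋₂=0, q₋₁=0, q₋₂=1):
  k=0: a=11, p=11, q=1
  k=1: a=5, p=56, q=5
  k=2: a=1, p=67, q=6
  k=3: a=1, p=123, q=11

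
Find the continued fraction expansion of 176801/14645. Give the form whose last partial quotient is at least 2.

[12; 13, 1, 4, 13, 16]

176801 = 12*14645 + 1061
14645 = 13*1061 + 852
1061 = 1*852 + 209
852 = 4*209 + 16
209 = 13*16 + 1
16 = 16*1 + 0  (stop)
So 176801/14645 = [12; 13, 1, 4, 13, 16].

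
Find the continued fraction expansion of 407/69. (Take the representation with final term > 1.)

407 = 5*69 + 62
69 = 1*62 + 7
62 = 8*7 + 6
7 = 1*6 + 1
6 = 6*1 + 0  (stop)
So 407/69 = [5; 1, 8, 1, 6].

[5; 1, 8, 1, 6]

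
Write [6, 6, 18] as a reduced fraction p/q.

Using pₖ = aₖpₖ₋₁ + pₖ₋₂ and qₖ = aₖqₖ₋₁ + qₖ₋₂:
  k=0: a=6, p=6, q=1
  k=1: a=6, p=37, q=6
  k=2: a=18, p=672, q=109

672/109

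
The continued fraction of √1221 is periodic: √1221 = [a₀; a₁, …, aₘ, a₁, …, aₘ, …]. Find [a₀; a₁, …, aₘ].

a₀ = ⌊√1221⌋ = 34.
With m₀=0, d₀=1 and mₖ₊₁ = dₖaₖ − mₖ, dₖ₊₁ = (n − mₖ₊₁²)/dₖ, aₖ₊₁ = ⌊(a₀+mₖ₊₁)/dₖ₊₁⌋:
  k=1: m=34, d=65, a=1
  k=2: m=31, d=4, a=16
  k=3: m=33, d=33, a=2
  k=4: m=33, d=4, a=16
  k=5: m=31, d=65, a=1
  k=6: m=34, d=1, a=68
d=1 and a=2a₀=68 at k=6, so the next step gives (m, d) = (34, 65) again — its k=1 value — and the period has length 6.

[34; 1, 16, 2, 16, 1, 68]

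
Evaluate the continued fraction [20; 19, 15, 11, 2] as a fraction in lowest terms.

Fold from the inside: start with 2/1.
  11 + 1/2 = 23/2
  15 + 2/23 = 347/23
  19 + 23/347 = 6616/347
  20 + 347/6616 = 132667/6616

132667/6616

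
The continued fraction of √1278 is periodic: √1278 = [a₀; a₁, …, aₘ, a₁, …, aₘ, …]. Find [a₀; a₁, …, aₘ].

a₀ = ⌊√1278⌋ = 35.

[35; 1, 2, 1, 70]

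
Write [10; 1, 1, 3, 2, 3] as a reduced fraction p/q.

581/55

Using pₖ = aₖpₖ₋₁ + pₖ₋₂ and qₖ = aₖqₖ₋₁ + qₖ₋₂:
  k=0: a=10, p=10, q=1
  k=1: a=1, p=11, q=1
  k=2: a=1, p=21, q=2
  k=3: a=3, p=74, q=7
  k=4: a=2, p=169, q=16
  k=5: a=3, p=581, q=55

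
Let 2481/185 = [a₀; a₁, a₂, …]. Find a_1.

2

2481 = 13·185 + 76   →  a_0 = 13
185 = 2·76 + 33   →  a_1 = 2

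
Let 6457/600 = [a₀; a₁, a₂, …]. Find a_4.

6457 = 10·600 + 457   →  a_0 = 10
600 = 1·457 + 143   →  a_1 = 1
457 = 3·143 + 28   →  a_2 = 3
143 = 5·28 + 3   →  a_3 = 5
28 = 9·3 + 1   →  a_4 = 9

9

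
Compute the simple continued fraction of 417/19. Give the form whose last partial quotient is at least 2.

417 = 21·19 + 18
19 = 1·18 + 1
18 = 18·1 + 0  (stop)
So 417/19 = [21; 1, 18].

[21; 1, 18]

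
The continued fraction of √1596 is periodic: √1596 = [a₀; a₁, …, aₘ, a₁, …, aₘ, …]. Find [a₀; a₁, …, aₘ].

[39; 1, 18, 1, 78]

a₀ = ⌊√1596⌋ = 39.
With m₀=0, d₀=1 and mₖ₊₁ = dₖaₖ − mₖ, dₖ₊₁ = (n − mₖ₊₁²)/dₖ, aₖ₊₁ = ⌊(a₀+mₖ₊₁)/dₖ₊₁⌋:
  k=1: m=39, d=75, a=1
  k=2: m=36, d=4, a=18
  k=3: m=36, d=75, a=1
  k=4: m=39, d=1, a=78
d=1 and a=2a₀=78 at k=4, so the next step gives (m, d) = (39, 75) again — its k=1 value — and the period has length 4.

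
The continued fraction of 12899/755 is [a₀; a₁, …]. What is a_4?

1

12899 = 17·755 + 64   →  a_0 = 17
755 = 11·64 + 51   →  a_1 = 11
64 = 1·51 + 13   →  a_2 = 1
51 = 3·13 + 12   →  a_3 = 3
13 = 1·12 + 1   →  a_4 = 1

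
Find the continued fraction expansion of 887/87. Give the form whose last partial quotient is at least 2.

[10; 5, 8, 2]

887 = 10×87 + 17
87 = 5×17 + 2
17 = 8×2 + 1
2 = 2×1 + 0  (stop)
So 887/87 = [10; 5, 8, 2].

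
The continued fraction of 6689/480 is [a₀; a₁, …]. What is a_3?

2

6689 = 13·480 + 449   →  a_0 = 13
480 = 1·449 + 31   →  a_1 = 1
449 = 14·31 + 15   →  a_2 = 14
31 = 2·15 + 1   →  a_3 = 2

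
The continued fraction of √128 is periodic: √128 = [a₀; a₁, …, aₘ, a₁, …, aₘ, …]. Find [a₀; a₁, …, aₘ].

[11; 3, 5, 3, 22]

a₀ = ⌊√128⌋ = 11.
With m₀=0, d₀=1 and mₖ₊₁ = dₖaₖ − mₖ, dₖ₊₁ = (n − mₖ₊₁²)/dₖ, aₖ₊₁ = ⌊(a₀+mₖ₊₁)/dₖ₊₁⌋:
  k=1: m=11, d=7, a=3
  k=2: m=10, d=4, a=5
  k=3: m=10, d=7, a=3
  k=4: m=11, d=1, a=22
d=1 and a=2a₀=22 at k=4, so the next step gives (m, d) = (11, 7) again — its k=1 value — and the period has length 4.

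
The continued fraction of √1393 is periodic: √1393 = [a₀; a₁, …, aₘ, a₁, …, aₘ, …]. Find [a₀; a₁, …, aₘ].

a₀ = ⌊√1393⌋ = 37.
With m₀=0, d₀=1 and mₖ₊₁ = dₖaₖ − mₖ, dₖ₊₁ = (n − mₖ₊₁²)/dₖ, aₖ₊₁ = ⌊(a₀+mₖ₊₁)/dₖ₊₁⌋:
  k=1: m=37, d=24, a=3
  k=2: m=35, d=7, a=10
  k=3: m=35, d=24, a=3
  k=4: m=37, d=1, a=74
d=1 and a=2a₀=74 at k=4, so the next step gives (m, d) = (37, 24) again — its k=1 value — and the period has length 4.

[37; 3, 10, 3, 74]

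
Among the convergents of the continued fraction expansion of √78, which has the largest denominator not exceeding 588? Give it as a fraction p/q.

√78 = [8; 1, 4, 1, 16, …] (period length 4).
Convergents:
  p_0/q_0 = 8/1
  p_1/q_1 = 9/1
  p_2/q_2 = 44/5
  p_3/q_3 = 53/6
  p_4/q_4 = 892/101
  p_5/q_5 = 945/107
  p_6/q_6 = 4672/529
  p_7/q_7 = 5617/636
q_6 = 529 ≤ 588 < 636 = q_7, so the answer is 4672/529.

4672/529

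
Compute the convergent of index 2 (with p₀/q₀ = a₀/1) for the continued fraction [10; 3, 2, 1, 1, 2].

Using pₖ = aₖpₖ₋₁ + pₖ₋₂, qₖ = aₖqₖ₋₁ + qₖ₋₂ (with p₋₁=1, p₋₂=0, q₋₁=0, q₋₂=1):
  k=0: a=10, p=10, q=1
  k=1: a=3, p=31, q=3
  k=2: a=2, p=72, q=7

72/7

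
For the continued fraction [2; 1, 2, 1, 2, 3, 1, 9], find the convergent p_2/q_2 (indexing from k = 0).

8/3

Using pₖ = aₖpₖ₋₁ + pₖ₋₂, qₖ = aₖqₖ₋₁ + qₖ₋₂ (with p₋₁=1, p₋₂=0, q₋₁=0, q₋₂=1):
  k=0: a=2, p=2, q=1
  k=1: a=1, p=3, q=1
  k=2: a=2, p=8, q=3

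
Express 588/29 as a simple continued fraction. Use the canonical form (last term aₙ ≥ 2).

588 = 20*29 + 8
29 = 3*8 + 5
8 = 1*5 + 3
5 = 1*3 + 2
3 = 1*2 + 1
2 = 2*1 + 0  (stop)
So 588/29 = [20; 3, 1, 1, 1, 2].

[20; 3, 1, 1, 1, 2]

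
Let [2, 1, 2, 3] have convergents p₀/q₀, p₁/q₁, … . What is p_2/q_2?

8/3

Using pₖ = aₖpₖ₋₁ + pₖ₋₂, qₖ = aₖqₖ₋₁ + qₖ₋₂ (with p₋₁=1, p₋₂=0, q₋₁=0, q₋₂=1):
  k=0: a=2, p=2, q=1
  k=1: a=1, p=3, q=1
  k=2: a=2, p=8, q=3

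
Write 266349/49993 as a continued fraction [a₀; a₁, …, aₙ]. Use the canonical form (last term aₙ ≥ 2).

[5; 3, 19, 2, 13, 15, 2]

266349 = 5·49993 + 16384
49993 = 3·16384 + 841
16384 = 19·841 + 405
841 = 2·405 + 31
405 = 13·31 + 2
31 = 15·2 + 1
2 = 2·1 + 0  (stop)
So 266349/49993 = [5; 3, 19, 2, 13, 15, 2].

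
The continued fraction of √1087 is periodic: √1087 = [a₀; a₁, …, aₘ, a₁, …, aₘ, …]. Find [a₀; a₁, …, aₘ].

[32; 1, 31, 1, 64]

a₀ = ⌊√1087⌋ = 32.
With m₀=0, d₀=1 and mₖ₊₁ = dₖaₖ − mₖ, dₖ₊₁ = (n − mₖ₊₁²)/dₖ, aₖ₊₁ = ⌊(a₀+mₖ₊₁)/dₖ₊₁⌋:
  k=1: m=32, d=63, a=1
  k=2: m=31, d=2, a=31
  k=3: m=31, d=63, a=1
  k=4: m=32, d=1, a=64
d=1 and a=2a₀=64 at k=4, so the next step gives (m, d) = (32, 63) again — its k=1 value — and the period has length 4.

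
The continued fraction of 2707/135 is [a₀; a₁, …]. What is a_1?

19

2707 = 20·135 + 7   →  a_0 = 20
135 = 19·7 + 2   →  a_1 = 19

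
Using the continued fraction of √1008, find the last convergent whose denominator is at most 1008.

24161/761

√1008 = [31; 1, 2, 1, 62, …] (period length 4).
Convergents:
  p_0/q_0 = 31/1
  p_1/q_1 = 32/1
  p_2/q_2 = 95/3
  p_3/q_3 = 127/4
  p_4/q_4 = 7969/251
  p_5/q_5 = 8096/255
  p_6/q_6 = 24161/761
  p_7/q_7 = 32257/1016
q_6 = 761 ≤ 1008 < 1016 = q_7, so the answer is 24161/761.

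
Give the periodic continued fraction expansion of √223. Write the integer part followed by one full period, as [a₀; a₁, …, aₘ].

[14; 1, 13, 1, 28]

a₀ = ⌊√223⌋ = 14.
With m₀=0, d₀=1 and mₖ₊₁ = dₖaₖ − mₖ, dₖ₊₁ = (n − mₖ₊₁²)/dₖ, aₖ₊₁ = ⌊(a₀+mₖ₊₁)/dₖ₊₁⌋:
  k=1: m=14, d=27, a=1
  k=2: m=13, d=2, a=13
  k=3: m=13, d=27, a=1
  k=4: m=14, d=1, a=28
d=1 and a=2a₀=28 at k=4, so the next step gives (m, d) = (14, 27) again — its k=1 value — and the period has length 4.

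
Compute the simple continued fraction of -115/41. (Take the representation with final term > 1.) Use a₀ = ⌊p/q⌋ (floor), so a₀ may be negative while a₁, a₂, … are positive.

[-3; 5, 8]

-115 = -3·41 + 8
41 = 5·8 + 1
8 = 8·1 + 0  (stop)
So -115/41 = [-3; 5, 8].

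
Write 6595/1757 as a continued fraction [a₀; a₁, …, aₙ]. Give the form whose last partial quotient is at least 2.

[3; 1, 3, 17, 3, 8]

6595 = 3*1757 + 1324
1757 = 1*1324 + 433
1324 = 3*433 + 25
433 = 17*25 + 8
25 = 3*8 + 1
8 = 8*1 + 0  (stop)
So 6595/1757 = [3; 1, 3, 17, 3, 8].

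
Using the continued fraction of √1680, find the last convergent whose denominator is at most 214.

3361/82

√1680 = [40; 1, 80, …] (period length 2).
Convergents:
  p_0/q_0 = 40/1
  p_1/q_1 = 41/1
  p_2/q_2 = 3320/81
  p_3/q_3 = 3361/82
  p_4/q_4 = 272200/6641
q_3 = 82 ≤ 214 < 6641 = q_4, so the answer is 3361/82.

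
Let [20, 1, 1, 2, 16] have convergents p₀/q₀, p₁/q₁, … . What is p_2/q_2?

Using pₖ = aₖpₖ₋₁ + pₖ₋₂, qₖ = aₖqₖ₋₁ + qₖ₋₂ (with p₋₁=1, p₋₂=0, q₋₁=0, q₋₂=1):
  k=0: a=20, p=20, q=1
  k=1: a=1, p=21, q=1
  k=2: a=1, p=41, q=2

41/2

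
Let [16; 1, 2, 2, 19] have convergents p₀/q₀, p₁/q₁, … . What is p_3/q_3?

Using pₖ = aₖpₖ₋₁ + pₖ₋₂, qₖ = aₖqₖ₋₁ + qₖ₋₂ (with p₋₁=1, p₋₂=0, q₋₁=0, q₋₂=1):
  k=0: a=16, p=16, q=1
  k=1: a=1, p=17, q=1
  k=2: a=2, p=50, q=3
  k=3: a=2, p=117, q=7

117/7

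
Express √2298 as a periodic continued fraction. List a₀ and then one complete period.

a₀ = ⌊√2298⌋ = 47.
With m₀=0, d₀=1 and mₖ₊₁ = dₖaₖ − mₖ, dₖ₊₁ = (n − mₖ₊₁²)/dₖ, aₖ₊₁ = ⌊(a₀+mₖ₊₁)/dₖ₊₁⌋:
  k=1: m=47, d=89, a=1
  k=2: m=42, d=6, a=14
  k=3: m=42, d=89, a=1
  k=4: m=47, d=1, a=94
d=1 and a=2a₀=94 at k=4, so the next step gives (m, d) = (47, 89) again — its k=1 value — and the period has length 4.

[47; 1, 14, 1, 94]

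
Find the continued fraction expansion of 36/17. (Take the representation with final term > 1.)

36 = 2×17 + 2
17 = 8×2 + 1
2 = 2×1 + 0  (stop)
So 36/17 = [2; 8, 2].

[2; 8, 2]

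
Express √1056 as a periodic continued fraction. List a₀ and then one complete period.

a₀ = ⌊√1056⌋ = 32.
With m₀=0, d₀=1 and mₖ₊₁ = dₖaₖ − mₖ, dₖ₊₁ = (n − mₖ₊₁²)/dₖ, aₖ₊₁ = ⌊(a₀+mₖ₊₁)/dₖ₊₁⌋:
  k=1: m=32, d=32, a=2
  k=2: m=32, d=1, a=64
d=1 and a=2a₀=64 at k=2, so the next step gives (m, d) = (32, 32) again — its k=1 value — and the period has length 2.

[32; 2, 64]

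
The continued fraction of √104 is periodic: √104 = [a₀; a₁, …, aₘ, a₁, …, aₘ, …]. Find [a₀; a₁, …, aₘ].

[10; 5, 20]

a₀ = ⌊√104⌋ = 10.
With m₀=0, d₀=1 and mₖ₊₁ = dₖaₖ − mₖ, dₖ₊₁ = (n − mₖ₊₁²)/dₖ, aₖ₊₁ = ⌊(a₀+mₖ₊₁)/dₖ₊₁⌋:
  k=1: m=10, d=4, a=5
  k=2: m=10, d=1, a=20
d=1 and a=2a₀=20 at k=2, so the next step gives (m, d) = (10, 4) again — its k=1 value — and the period has length 2.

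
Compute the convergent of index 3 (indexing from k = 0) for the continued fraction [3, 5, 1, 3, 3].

73/23

Using pₖ = aₖpₖ₋₁ + pₖ₋₂, qₖ = aₖqₖ₋₁ + qₖ₋₂ (with p₋₁=1, p₋₂=0, q₋₁=0, q₋₂=1):
  k=0: a=3, p=3, q=1
  k=1: a=5, p=16, q=5
  k=2: a=1, p=19, q=6
  k=3: a=3, p=73, q=23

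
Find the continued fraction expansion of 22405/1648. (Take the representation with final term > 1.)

[13; 1, 1, 2, 8, 19, 2]

22405 = 13·1648 + 981
1648 = 1·981 + 667
981 = 1·667 + 314
667 = 2·314 + 39
314 = 8·39 + 2
39 = 19·2 + 1
2 = 2·1 + 0  (stop)
So 22405/1648 = [13; 1, 1, 2, 8, 19, 2].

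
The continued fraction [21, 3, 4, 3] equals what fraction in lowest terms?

Fold from the inside: start with 3/1.
  4 + 1/3 = 13/3
  3 + 3/13 = 42/13
  21 + 13/42 = 895/42

895/42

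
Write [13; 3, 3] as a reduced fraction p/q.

133/10

Using pₖ = aₖpₖ₋₁ + pₖ₋₂ and qₖ = aₖqₖ₋₁ + qₖ₋₂:
  k=0: a=13, p=13, q=1
  k=1: a=3, p=40, q=3
  k=2: a=3, p=133, q=10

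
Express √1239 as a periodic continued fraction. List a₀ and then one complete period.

[35; 5, 70]

a₀ = ⌊√1239⌋ = 35.
With m₀=0, d₀=1 and mₖ₊₁ = dₖaₖ − mₖ, dₖ₊₁ = (n − mₖ₊₁²)/dₖ, aₖ₊₁ = ⌊(a₀+mₖ₊₁)/dₖ₊₁⌋:
  k=1: m=35, d=14, a=5
  k=2: m=35, d=1, a=70
d=1 and a=2a₀=70 at k=2, so the next step gives (m, d) = (35, 14) again — its k=1 value — and the period has length 2.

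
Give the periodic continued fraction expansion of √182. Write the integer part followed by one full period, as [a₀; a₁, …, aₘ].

a₀ = ⌊√182⌋ = 13.
With m₀=0, d₀=1 and mₖ₊₁ = dₖaₖ − mₖ, dₖ₊₁ = (n − mₖ₊₁²)/dₖ, aₖ₊₁ = ⌊(a₀+mₖ₊₁)/dₖ₊₁⌋:
  k=1: m=13, d=13, a=2
  k=2: m=13, d=1, a=26
d=1 and a=2a₀=26 at k=2, so the next step gives (m, d) = (13, 13) again — its k=1 value — and the period has length 2.

[13; 2, 26]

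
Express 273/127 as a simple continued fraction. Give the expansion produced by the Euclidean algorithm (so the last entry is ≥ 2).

273 = 2·127 + 19
127 = 6·19 + 13
19 = 1·13 + 6
13 = 2·6 + 1
6 = 6·1 + 0  (stop)
So 273/127 = [2; 6, 1, 2, 6].

[2; 6, 1, 2, 6]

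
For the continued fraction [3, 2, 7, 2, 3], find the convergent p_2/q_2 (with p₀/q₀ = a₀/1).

52/15

Using pₖ = aₖpₖ₋₁ + pₖ₋₂, qₖ = aₖqₖ₋₁ + qₖ₋₂ (with p₋₁=1, p₋₂=0, q₋₁=0, q₋₂=1):
  k=0: a=3, p=3, q=1
  k=1: a=2, p=7, q=2
  k=2: a=7, p=52, q=15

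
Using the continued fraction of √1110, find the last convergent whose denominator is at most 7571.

132567/3979

√1110 = [33; 3, 6, 3, 66, …] (period length 4).
Convergents:
  p_0/q_0 = 33/1
  p_1/q_1 = 100/3
  p_2/q_2 = 633/19
  p_3/q_3 = 1999/60
  p_4/q_4 = 132567/3979
  p_5/q_5 = 399700/11997
q_4 = 3979 ≤ 7571 < 11997 = q_5, so the answer is 132567/3979.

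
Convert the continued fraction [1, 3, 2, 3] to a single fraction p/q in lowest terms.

31/24

Fold from the inside: start with 3/1.
  2 + 1/3 = 7/3
  3 + 3/7 = 24/7
  1 + 7/24 = 31/24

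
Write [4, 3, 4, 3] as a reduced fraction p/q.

Using pₖ = aₖpₖ₋₁ + pₖ₋₂ and qₖ = aₖqₖ₋₁ + qₖ₋₂:
  k=0: a=4, p=4, q=1
  k=1: a=3, p=13, q=3
  k=2: a=4, p=56, q=13
  k=3: a=3, p=181, q=42

181/42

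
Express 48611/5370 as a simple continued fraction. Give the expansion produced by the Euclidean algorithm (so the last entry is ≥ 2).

48611 = 9*5370 + 281
5370 = 19*281 + 31
281 = 9*31 + 2
31 = 15*2 + 1
2 = 2*1 + 0  (stop)
So 48611/5370 = [9; 19, 9, 15, 2].

[9; 19, 9, 15, 2]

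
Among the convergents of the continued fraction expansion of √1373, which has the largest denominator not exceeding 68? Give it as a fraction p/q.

√1373 = [37; 18, 1, 1, 18, 74, …] (period length 5).
Convergents:
  p_0/q_0 = 37/1
  p_1/q_1 = 667/18
  p_2/q_2 = 704/19
  p_3/q_3 = 1371/37
  p_4/q_4 = 25382/685
q_3 = 37 ≤ 68 < 685 = q_4, so the answer is 1371/37.

1371/37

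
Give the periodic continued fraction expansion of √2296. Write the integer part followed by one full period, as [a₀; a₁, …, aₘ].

[47; 1, 10, 1, 94]

a₀ = ⌊√2296⌋ = 47.
With m₀=0, d₀=1 and mₖ₊₁ = dₖaₖ − mₖ, dₖ₊₁ = (n − mₖ₊₁²)/dₖ, aₖ₊₁ = ⌊(a₀+mₖ₊₁)/dₖ₊₁⌋:
  k=1: m=47, d=87, a=1
  k=2: m=40, d=8, a=10
  k=3: m=40, d=87, a=1
  k=4: m=47, d=1, a=94
d=1 and a=2a₀=94 at k=4, so the next step gives (m, d) = (47, 87) again — its k=1 value — and the period has length 4.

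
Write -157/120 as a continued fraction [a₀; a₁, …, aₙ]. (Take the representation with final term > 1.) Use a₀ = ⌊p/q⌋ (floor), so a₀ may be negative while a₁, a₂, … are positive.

[-2; 1, 2, 4, 9]

-157 = -2·120 + 83
120 = 1·83 + 37
83 = 2·37 + 9
37 = 4·9 + 1
9 = 9·1 + 0  (stop)
So -157/120 = [-2; 1, 2, 4, 9].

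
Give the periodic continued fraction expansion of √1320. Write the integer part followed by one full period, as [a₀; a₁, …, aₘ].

[36; 3, 72]

a₀ = ⌊√1320⌋ = 36.
With m₀=0, d₀=1 and mₖ₊₁ = dₖaₖ − mₖ, dₖ₊₁ = (n − mₖ₊₁²)/dₖ, aₖ₊₁ = ⌊(a₀+mₖ₊₁)/dₖ₊₁⌋:
  k=1: m=36, d=24, a=3
  k=2: m=36, d=1, a=72
d=1 and a=2a₀=72 at k=2, so the next step gives (m, d) = (36, 24) again — its k=1 value — and the period has length 2.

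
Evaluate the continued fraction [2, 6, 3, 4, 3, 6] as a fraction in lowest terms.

Fold from the inside: start with 6/1.
  3 + 1/6 = 19/6
  4 + 6/19 = 82/19
  3 + 19/82 = 265/82
  6 + 82/265 = 1672/265
  2 + 265/1672 = 3609/1672

3609/1672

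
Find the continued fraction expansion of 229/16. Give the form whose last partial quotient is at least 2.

229 = 14*16 + 5
16 = 3*5 + 1
5 = 5*1 + 0  (stop)
So 229/16 = [14; 3, 5].

[14; 3, 5]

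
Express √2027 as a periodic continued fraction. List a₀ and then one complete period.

[45; 45, 90]

a₀ = ⌊√2027⌋ = 45.
With m₀=0, d₀=1 and mₖ₊₁ = dₖaₖ − mₖ, dₖ₊₁ = (n − mₖ₊₁²)/dₖ, aₖ₊₁ = ⌊(a₀+mₖ₊₁)/dₖ₊₁⌋:
  k=1: m=45, d=2, a=45
  k=2: m=45, d=1, a=90
d=1 and a=2a₀=90 at k=2, so the next step gives (m, d) = (45, 2) again — its k=1 value — and the period has length 2.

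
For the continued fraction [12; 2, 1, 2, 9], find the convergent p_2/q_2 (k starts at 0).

Using pₖ = aₖpₖ₋₁ + pₖ₋₂, qₖ = aₖqₖ₋₁ + qₖ₋₂ (with p₋₁=1, p₋₂=0, q₋₁=0, q₋₂=1):
  k=0: a=12, p=12, q=1
  k=1: a=2, p=25, q=2
  k=2: a=1, p=37, q=3

37/3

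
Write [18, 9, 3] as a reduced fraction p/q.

Using pₖ = aₖpₖ₋₁ + pₖ₋₂ and qₖ = aₖqₖ₋₁ + qₖ₋₂:
  k=0: a=18, p=18, q=1
  k=1: a=9, p=163, q=9
  k=2: a=3, p=507, q=28

507/28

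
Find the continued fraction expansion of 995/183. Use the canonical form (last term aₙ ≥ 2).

995 = 5*183 + 80
183 = 2*80 + 23
80 = 3*23 + 11
23 = 2*11 + 1
11 = 11*1 + 0  (stop)
So 995/183 = [5; 2, 3, 2, 11].

[5; 2, 3, 2, 11]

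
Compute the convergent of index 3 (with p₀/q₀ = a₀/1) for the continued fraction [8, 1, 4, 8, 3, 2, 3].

361/41

Using pₖ = aₖpₖ₋₁ + pₖ₋₂, qₖ = aₖqₖ₋₁ + qₖ₋₂ (with p₋₁=1, p₋₂=0, q₋₁=0, q₋₂=1):
  k=0: a=8, p=8, q=1
  k=1: a=1, p=9, q=1
  k=2: a=4, p=44, q=5
  k=3: a=8, p=361, q=41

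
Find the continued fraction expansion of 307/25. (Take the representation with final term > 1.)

[12; 3, 1, 1, 3]

307 = 12×25 + 7
25 = 3×7 + 4
7 = 1×4 + 3
4 = 1×3 + 1
3 = 3×1 + 0  (stop)
So 307/25 = [12; 3, 1, 1, 3].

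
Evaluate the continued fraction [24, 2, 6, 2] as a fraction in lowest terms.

Using pₖ = aₖpₖ₋₁ + pₖ₋₂ and qₖ = aₖqₖ₋₁ + qₖ₋₂:
  k=0: a=24, p=24, q=1
  k=1: a=2, p=49, q=2
  k=2: a=6, p=318, q=13
  k=3: a=2, p=685, q=28

685/28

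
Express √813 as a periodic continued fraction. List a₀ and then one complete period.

a₀ = ⌊√813⌋ = 28.
With m₀=0, d₀=1 and mₖ₊₁ = dₖaₖ − mₖ, dₖ₊₁ = (n − mₖ₊₁²)/dₖ, aₖ₊₁ = ⌊(a₀+mₖ₊₁)/dₖ₊₁⌋:
  k=1: m=28, d=29, a=1
  k=2: m=1, d=28, a=1
  k=3: m=27, d=3, a=18
  k=4: m=27, d=28, a=1
  k=5: m=1, d=29, a=1
  k=6: m=28, d=1, a=56
d=1 and a=2a₀=56 at k=6, so the next step gives (m, d) = (28, 29) again — its k=1 value — and the period has length 6.

[28; 1, 1, 18, 1, 1, 56]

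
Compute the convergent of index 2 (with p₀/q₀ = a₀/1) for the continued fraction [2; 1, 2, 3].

8/3

Using pₖ = aₖpₖ₋₁ + pₖ₋₂, qₖ = aₖqₖ₋₁ + qₖ₋₂ (with p₋₁=1, p₋₂=0, q₋₁=0, q₋₂=1):
  k=0: a=2, p=2, q=1
  k=1: a=1, p=3, q=1
  k=2: a=2, p=8, q=3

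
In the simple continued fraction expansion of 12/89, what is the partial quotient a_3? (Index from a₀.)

2

12 = 0·89 + 12   →  a_0 = 0
89 = 7·12 + 5   →  a_1 = 7
12 = 2·5 + 2   →  a_2 = 2
5 = 2·2 + 1   →  a_3 = 2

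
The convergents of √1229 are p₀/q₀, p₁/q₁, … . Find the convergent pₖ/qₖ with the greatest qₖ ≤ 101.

1227/35

√1229 = [35; 17, 1, 1, 17, 70, …] (period length 5).
Convergents:
  p_0/q_0 = 35/1
  p_1/q_1 = 596/17
  p_2/q_2 = 631/18
  p_3/q_3 = 1227/35
  p_4/q_4 = 21490/613
q_3 = 35 ≤ 101 < 613 = q_4, so the answer is 1227/35.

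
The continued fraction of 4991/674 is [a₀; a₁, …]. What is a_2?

2

4991 = 7·674 + 273   →  a_0 = 7
674 = 2·273 + 128   →  a_1 = 2
273 = 2·128 + 17   →  a_2 = 2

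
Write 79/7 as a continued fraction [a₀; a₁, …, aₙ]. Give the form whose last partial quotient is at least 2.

79 = 11·7 + 2
7 = 3·2 + 1
2 = 2·1 + 0  (stop)
So 79/7 = [11; 3, 2].

[11; 3, 2]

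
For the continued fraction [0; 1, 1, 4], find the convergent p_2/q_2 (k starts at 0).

Using pₖ = aₖpₖ₋₁ + pₖ₋₂, qₖ = aₖqₖ₋₁ + qₖ₋₂ (with p₋₁=1, p₋₂=0, q₋₁=0, q₋₂=1):
  k=0: a=0, p=0, q=1
  k=1: a=1, p=1, q=1
  k=2: a=1, p=1, q=2

1/2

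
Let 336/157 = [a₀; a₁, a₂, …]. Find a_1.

336 = 2·157 + 22   →  a_0 = 2
157 = 7·22 + 3   →  a_1 = 7

7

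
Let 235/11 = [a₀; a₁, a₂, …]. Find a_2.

1

235 = 21·11 + 4   →  a_0 = 21
11 = 2·4 + 3   →  a_1 = 2
4 = 1·3 + 1   →  a_2 = 1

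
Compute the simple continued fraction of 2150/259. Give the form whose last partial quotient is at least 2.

2150 = 8·259 + 78
259 = 3·78 + 25
78 = 3·25 + 3
25 = 8·3 + 1
3 = 3·1 + 0  (stop)
So 2150/259 = [8; 3, 3, 8, 3].

[8; 3, 3, 8, 3]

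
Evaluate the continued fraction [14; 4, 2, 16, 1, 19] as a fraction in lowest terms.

Fold from the inside: start with 19/1.
  1 + 1/19 = 20/19
  16 + 19/20 = 339/20
  2 + 20/339 = 698/339
  4 + 339/698 = 3131/698
  14 + 698/3131 = 44532/3131

44532/3131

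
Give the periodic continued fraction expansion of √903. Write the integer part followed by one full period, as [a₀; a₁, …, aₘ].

[30; 20, 60]

a₀ = ⌊√903⌋ = 30.
With m₀=0, d₀=1 and mₖ₊₁ = dₖaₖ − mₖ, dₖ₊₁ = (n − mₖ₊₁²)/dₖ, aₖ₊₁ = ⌊(a₀+mₖ₊₁)/dₖ₊₁⌋:
  k=1: m=30, d=3, a=20
  k=2: m=30, d=1, a=60
d=1 and a=2a₀=60 at k=2, so the next step gives (m, d) = (30, 3) again — its k=1 value — and the period has length 2.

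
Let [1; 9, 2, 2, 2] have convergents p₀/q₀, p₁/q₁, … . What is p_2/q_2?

Using pₖ = aₖpₖ₋₁ + pₖ₋₂, qₖ = aₖqₖ₋₁ + qₖ₋₂ (with p₋₁=1, p₋₂=0, q₋₁=0, q₋₂=1):
  k=0: a=1, p=1, q=1
  k=1: a=9, p=10, q=9
  k=2: a=2, p=21, q=19

21/19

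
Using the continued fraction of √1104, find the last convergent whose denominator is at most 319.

√1104 = [33; 4, 2, 2, 2, 4, 66, …] (period length 6).
Convergents:
  p_0/q_0 = 33/1
  p_1/q_1 = 133/4
  p_2/q_2 = 299/9
  p_3/q_3 = 731/22
  p_4/q_4 = 1761/53
  p_5/q_5 = 7775/234
  p_6/q_6 = 514911/15497
q_5 = 234 ≤ 319 < 15497 = q_6, so the answer is 7775/234.

7775/234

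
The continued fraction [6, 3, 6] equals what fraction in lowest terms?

120/19

Using pₖ = aₖpₖ₋₁ + pₖ₋₂ and qₖ = aₖqₖ₋₁ + qₖ₋₂:
  k=0: a=6, p=6, q=1
  k=1: a=3, p=19, q=3
  k=2: a=6, p=120, q=19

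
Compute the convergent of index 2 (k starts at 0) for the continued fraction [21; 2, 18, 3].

Using pₖ = aₖpₖ₋₁ + pₖ₋₂, qₖ = aₖqₖ₋₁ + qₖ₋₂ (with p₋₁=1, p₋₂=0, q₋₁=0, q₋₂=1):
  k=0: a=21, p=21, q=1
  k=1: a=2, p=43, q=2
  k=2: a=18, p=795, q=37

795/37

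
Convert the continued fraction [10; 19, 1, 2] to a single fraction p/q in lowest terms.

593/59

Fold from the inside: start with 2/1.
  1 + 1/2 = 3/2
  19 + 2/3 = 59/3
  10 + 3/59 = 593/59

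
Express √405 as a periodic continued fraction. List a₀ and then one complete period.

a₀ = ⌊√405⌋ = 20.
With m₀=0, d₀=1 and mₖ₊₁ = dₖaₖ − mₖ, dₖ₊₁ = (n − mₖ₊₁²)/dₖ, aₖ₊₁ = ⌊(a₀+mₖ₊₁)/dₖ₊₁⌋:
  k=1: m=20, d=5, a=8
  k=2: m=20, d=1, a=40
d=1 and a=2a₀=40 at k=2, so the next step gives (m, d) = (20, 5) again — its k=1 value — and the period has length 2.

[20; 8, 40]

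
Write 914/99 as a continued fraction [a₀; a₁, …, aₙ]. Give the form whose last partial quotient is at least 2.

[9; 4, 3, 3, 2]

914 = 9·99 + 23
99 = 4·23 + 7
23 = 3·7 + 2
7 = 3·2 + 1
2 = 2·1 + 0  (stop)
So 914/99 = [9; 4, 3, 3, 2].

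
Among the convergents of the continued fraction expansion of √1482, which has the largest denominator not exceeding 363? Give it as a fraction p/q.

√1482 = [38; 2, 76, …] (period length 2).
Convergents:
  p_0/q_0 = 38/1
  p_1/q_1 = 77/2
  p_2/q_2 = 5890/153
  p_3/q_3 = 11857/308
  p_4/q_4 = 907022/23561
q_3 = 308 ≤ 363 < 23561 = q_4, so the answer is 11857/308.

11857/308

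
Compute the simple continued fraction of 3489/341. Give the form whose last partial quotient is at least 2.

[10; 4, 3, 6, 4]

3489 = 10·341 + 79
341 = 4·79 + 25
79 = 3·25 + 4
25 = 6·4 + 1
4 = 4·1 + 0  (stop)
So 3489/341 = [10; 4, 3, 6, 4].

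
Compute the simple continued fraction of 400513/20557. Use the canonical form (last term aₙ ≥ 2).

[19; 2, 14, 4, 19, 9]

400513 = 19*20557 + 9930
20557 = 2*9930 + 697
9930 = 14*697 + 172
697 = 4*172 + 9
172 = 19*9 + 1
9 = 9*1 + 0  (stop)
So 400513/20557 = [19; 2, 14, 4, 19, 9].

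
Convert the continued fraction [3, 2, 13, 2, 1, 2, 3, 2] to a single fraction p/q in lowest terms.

Fold from the inside: start with 2/1.
  3 + 1/2 = 7/2
  2 + 2/7 = 16/7
  1 + 7/16 = 23/16
  2 + 16/23 = 62/23
  13 + 23/62 = 829/62
  2 + 62/829 = 1720/829
  3 + 829/1720 = 5989/1720

5989/1720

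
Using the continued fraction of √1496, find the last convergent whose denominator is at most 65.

√1496 = [38; 1, 2, 9, 2, 1, 76, …] (period length 6).
Convergents:
  p_0/q_0 = 38/1
  p_1/q_1 = 39/1
  p_2/q_2 = 116/3
  p_3/q_3 = 1083/28
  p_4/q_4 = 2282/59
  p_5/q_5 = 3365/87
q_4 = 59 ≤ 65 < 87 = q_5, so the answer is 2282/59.

2282/59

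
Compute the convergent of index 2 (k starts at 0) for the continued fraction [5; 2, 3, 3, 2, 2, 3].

Using pₖ = aₖpₖ₋₁ + pₖ₋₂, qₖ = aₖqₖ₋₁ + qₖ₋₂ (with p₋₁=1, p₋₂=0, q₋₁=0, q₋₂=1):
  k=0: a=5, p=5, q=1
  k=1: a=2, p=11, q=2
  k=2: a=3, p=38, q=7

38/7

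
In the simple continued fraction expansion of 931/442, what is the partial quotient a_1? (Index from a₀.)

9

931 = 2·442 + 47   →  a_0 = 2
442 = 9·47 + 19   →  a_1 = 9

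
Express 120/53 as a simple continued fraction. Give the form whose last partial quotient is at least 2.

[2; 3, 1, 3, 1, 2]

120 = 2·53 + 14
53 = 3·14 + 11
14 = 1·11 + 3
11 = 3·3 + 2
3 = 1·2 + 1
2 = 2·1 + 0  (stop)
So 120/53 = [2; 3, 1, 3, 1, 2].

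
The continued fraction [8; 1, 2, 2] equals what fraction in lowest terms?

61/7

Using pₖ = aₖpₖ₋₁ + pₖ₋₂ and qₖ = aₖqₖ₋₁ + qₖ₋₂:
  k=0: a=8, p=8, q=1
  k=1: a=1, p=9, q=1
  k=2: a=2, p=26, q=3
  k=3: a=2, p=61, q=7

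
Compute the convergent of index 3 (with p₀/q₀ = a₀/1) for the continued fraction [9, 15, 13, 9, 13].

16129/1779

Using pₖ = aₖpₖ₋₁ + pₖ₋₂, qₖ = aₖqₖ₋₁ + qₖ₋₂ (with p₋₁=1, p₋₂=0, q₋₁=0, q₋₂=1):
  k=0: a=9, p=9, q=1
  k=1: a=15, p=136, q=15
  k=2: a=13, p=1777, q=196
  k=3: a=9, p=16129, q=1779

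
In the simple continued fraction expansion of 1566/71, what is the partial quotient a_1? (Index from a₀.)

1566 = 22·71 + 4   →  a_0 = 22
71 = 17·4 + 3   →  a_1 = 17

17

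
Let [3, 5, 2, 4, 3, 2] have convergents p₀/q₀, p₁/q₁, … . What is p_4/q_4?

503/158

Using pₖ = aₖpₖ₋₁ + pₖ₋₂, qₖ = aₖqₖ₋₁ + qₖ₋₂ (with p₋₁=1, p₋₂=0, q₋₁=0, q₋₂=1):
  k=0: a=3, p=3, q=1
  k=1: a=5, p=16, q=5
  k=2: a=2, p=35, q=11
  k=3: a=4, p=156, q=49
  k=4: a=3, p=503, q=158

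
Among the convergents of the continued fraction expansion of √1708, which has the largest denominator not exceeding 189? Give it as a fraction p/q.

7687/186

√1708 = [41; 3, 20, 3, 82, …] (period length 4).
Convergents:
  p_0/q_0 = 41/1
  p_1/q_1 = 124/3
  p_2/q_2 = 2521/61
  p_3/q_3 = 7687/186
  p_4/q_4 = 632855/15313
q_3 = 186 ≤ 189 < 15313 = q_4, so the answer is 7687/186.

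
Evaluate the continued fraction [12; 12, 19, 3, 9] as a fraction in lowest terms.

Using pₖ = aₖpₖ₋₁ + pₖ₋₂ and qₖ = aₖqₖ₋₁ + qₖ₋₂:
  k=0: a=12, p=12, q=1
  k=1: a=12, p=145, q=12
  k=2: a=19, p=2767, q=229
  k=3: a=3, p=8446, q=699
  k=4: a=9, p=78781, q=6520

78781/6520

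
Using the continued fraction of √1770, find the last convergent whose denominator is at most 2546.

√1770 = [42; 14, 84, …] (period length 2).
Convergents:
  p_0/q_0 = 42/1
  p_1/q_1 = 589/14
  p_2/q_2 = 49518/1177
  p_3/q_3 = 693841/16492
q_2 = 1177 ≤ 2546 < 16492 = q_3, so the answer is 49518/1177.

49518/1177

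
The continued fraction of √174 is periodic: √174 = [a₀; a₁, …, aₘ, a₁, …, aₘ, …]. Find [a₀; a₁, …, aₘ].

a₀ = ⌊√174⌋ = 13.
With m₀=0, d₀=1 and mₖ₊₁ = dₖaₖ − mₖ, dₖ₊₁ = (n − mₖ₊₁²)/dₖ, aₖ₊₁ = ⌊(a₀+mₖ₊₁)/dₖ₊₁⌋:
  k=1: m=13, d=5, a=5
  k=2: m=12, d=6, a=4
  k=3: m=12, d=5, a=5
  k=4: m=13, d=1, a=26
d=1 and a=2a₀=26 at k=4, so the next step gives (m, d) = (13, 5) again — its k=1 value — and the period has length 4.

[13; 5, 4, 5, 26]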